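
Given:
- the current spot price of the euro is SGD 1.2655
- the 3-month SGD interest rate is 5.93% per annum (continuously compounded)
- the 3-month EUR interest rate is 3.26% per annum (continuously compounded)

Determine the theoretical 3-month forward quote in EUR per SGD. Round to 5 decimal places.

0.78494

T = 3/12 years.
SGD growth factor: e^(0.0593×3/12) = 1.0149354.
EUR growth factor: e^(0.0326×3/12) = 1.0081833.
CIP: F = S · (grow SGD)/(grow EUR) = 1.2655 × 1.0149354/1.0081833 = 1.273975 SGD per EUR.
Quoted the other way: 1/1.273975 = 0.78494 EUR per SGD.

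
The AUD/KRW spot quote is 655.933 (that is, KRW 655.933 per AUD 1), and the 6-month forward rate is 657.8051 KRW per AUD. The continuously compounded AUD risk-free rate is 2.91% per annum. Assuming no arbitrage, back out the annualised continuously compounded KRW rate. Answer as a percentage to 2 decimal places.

3.48%

T = 6/12 years.
CIP gives F = S · g_KRW/g_AUD, so g_KRW/g_AUD = 657.8051/655.933 = 1.0028541.
The AUD side grows by e^(0.0291×6/12) = 1.0146564.
Hence g_KRW = 1.0175523.
r = ln(1.0175523)/(6/12) = 0.034800 → 3.48%.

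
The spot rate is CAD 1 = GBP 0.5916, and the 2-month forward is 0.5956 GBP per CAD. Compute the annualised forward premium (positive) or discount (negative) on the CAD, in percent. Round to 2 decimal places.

+4.06%

T = 2/12 years.
(F − S)/S = (0.5956 − 0.5916)/0.5916 = 0.0067613.
Per annum: 0.0067613 / (2/12) = 0.040568 = 4.06%.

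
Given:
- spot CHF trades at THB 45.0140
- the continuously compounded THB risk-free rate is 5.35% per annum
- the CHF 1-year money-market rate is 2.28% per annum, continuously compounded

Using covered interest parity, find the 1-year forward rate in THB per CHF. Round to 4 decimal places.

46.4174

T = 1 year.
THB accumulates by e^(0.0535×1) = 1.05495699.
CHF accumulates by e^(0.0228×1) = 1.02306191.
CIP: F = S · (grow THB)/(grow CHF) = 45.014 × 1.05495699/1.02306191 = 46.417361 THB per CHF.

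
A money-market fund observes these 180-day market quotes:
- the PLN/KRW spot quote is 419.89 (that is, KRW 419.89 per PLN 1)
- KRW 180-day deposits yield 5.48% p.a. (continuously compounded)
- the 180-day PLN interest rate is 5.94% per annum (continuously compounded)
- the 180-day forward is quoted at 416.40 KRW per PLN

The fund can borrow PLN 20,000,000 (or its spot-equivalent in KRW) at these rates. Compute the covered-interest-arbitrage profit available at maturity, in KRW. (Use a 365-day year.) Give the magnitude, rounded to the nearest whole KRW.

T = 180/365 years.
Route A — deposit PLN, sell forward: 20,000,000 × 1.029726415237 × 416.40 = KRW 8,575,561,586.09.
Route B — convert at spot, deposit KRW: 20,000,000 × 419.89 × 1.027393135433 = KRW 8,627,842,072.74.
The quoted forward undervalues PLN, so borrow PLN, convert to KRW at spot, deposit the KRW at 5.48%, and buy PLN forward at 416.40 to cover the loan.
The gap between the two covered legs is KRW 52,280,487.

KRW 52,280,487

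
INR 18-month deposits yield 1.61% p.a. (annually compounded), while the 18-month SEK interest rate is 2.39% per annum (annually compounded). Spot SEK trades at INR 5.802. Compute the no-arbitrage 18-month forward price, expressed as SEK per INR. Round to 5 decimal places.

0.17434

T = 18/12 years.
Growth of 1 INR over T: (1 + 0.0161)^(18/12) = 1.0242469.
SEK accumulates by (1 + 0.0239)^(18/12) = 1.0360634.
Forward (INR per SEK) = 5.802 × 1.0242469 / 1.0360634 = 5.735827.
Invert for SEK per INR: 1 / 5.735827 = 0.17434.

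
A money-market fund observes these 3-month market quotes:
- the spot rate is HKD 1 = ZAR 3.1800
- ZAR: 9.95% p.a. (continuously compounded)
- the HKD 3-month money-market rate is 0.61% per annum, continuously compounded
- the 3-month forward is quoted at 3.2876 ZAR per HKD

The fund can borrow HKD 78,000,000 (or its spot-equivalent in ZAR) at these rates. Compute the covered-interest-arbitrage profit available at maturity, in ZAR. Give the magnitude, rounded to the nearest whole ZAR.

T = 3/12 years.
Route A — deposit HKD, sell forward: 78,000,000 × 1.0015261634 × 3.2876 = ZAR 256,824,158.35.
Route B — convert at spot, deposit ZAR: 78,000,000 × 3.1800 × 1.02518696414 = ZAR 254,287,374.59.
The quoted forward overvalues HKD, so borrow ZAR, buy HKD at spot, deposit the HKD at 0.61%, and sell the proceeds forward at 3.2876.
Profit = 256,824,158.35 − 254,287,374.59 = ZAR 2,536,784.

ZAR 2,536,784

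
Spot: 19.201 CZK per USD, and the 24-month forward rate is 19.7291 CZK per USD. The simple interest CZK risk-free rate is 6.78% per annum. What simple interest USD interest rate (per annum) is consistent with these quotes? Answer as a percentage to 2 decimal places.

T = 2 years.
F/S = 19.7291/19.201 = 1.0275038 = (growth of CZK) / (growth of USD).
CZK growth factor: 1 + 0.0678×2 = 1.135600.
That pins the USD growth at 1.1052027.
r = (1.1052027 − 1)/2 = 0.052601 → 5.26%.

5.26%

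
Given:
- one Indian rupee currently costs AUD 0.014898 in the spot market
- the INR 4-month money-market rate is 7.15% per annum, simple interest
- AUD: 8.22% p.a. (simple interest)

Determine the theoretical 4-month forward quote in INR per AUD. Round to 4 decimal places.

T = 4/12 years.
Growth of 1 AUD over T: 1 + 0.0822×4/12 = 1.027400.
INR accumulates by 1 + 0.0715×4/12 = 1.02383333.
So F = 0.014898 × 1.027400 / 1.02383333 = 0.014949899 (AUD/INR).
Quoted the other way: 1/0.014949899 = 66.8901 INR per AUD.

66.8901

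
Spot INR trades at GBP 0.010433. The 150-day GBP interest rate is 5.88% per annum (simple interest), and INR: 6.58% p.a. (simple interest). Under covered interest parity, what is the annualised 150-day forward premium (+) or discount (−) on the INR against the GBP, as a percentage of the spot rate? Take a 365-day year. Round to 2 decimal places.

T = 150/365 years.
CIP forward (GBP per INR) = 0.010433 × 1.0241644/1.0270411 = 0.010403778.
(F − S)/S ÷ T = (0.010403778 − 0.010433)/0.010433/(150/365) = -0.006816 → -0.68%.

-0.68%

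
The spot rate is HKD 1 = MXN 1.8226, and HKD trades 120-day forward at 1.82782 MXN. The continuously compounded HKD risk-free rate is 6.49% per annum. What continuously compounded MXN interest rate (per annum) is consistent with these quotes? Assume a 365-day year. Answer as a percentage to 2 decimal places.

7.36%

T = 120/365 years.
By CIP, F/S equals the MXN-to-HKD growth ratio: 1.82782/1.8226 = 1.0028640.
The HKD side grows by e^(0.0649×120/365) = 1.0215662.
That pins the MXN growth at 1.024492.
Take logs: ln 1.024492 / (120/365) = 0.073599, so 7.36%.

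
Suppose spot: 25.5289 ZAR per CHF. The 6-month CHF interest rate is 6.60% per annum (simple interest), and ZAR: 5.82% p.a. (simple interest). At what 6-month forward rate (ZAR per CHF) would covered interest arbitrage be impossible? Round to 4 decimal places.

25.4325

T = 6/12 years.
ZAR accumulates by 1 + 0.0582×6/12 = 1.029100.
CHF accumulates by 1 + 0.0660×6/12 = 1.033000.
So F = 25.5289 × 1.029100 / 1.033000 = 25.432518 (ZAR/CHF).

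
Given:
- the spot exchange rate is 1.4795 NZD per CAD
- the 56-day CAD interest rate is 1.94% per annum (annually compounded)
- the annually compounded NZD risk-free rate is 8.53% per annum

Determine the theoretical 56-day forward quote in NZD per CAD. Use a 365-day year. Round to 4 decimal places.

T = 56/365 years.
NZD accumulates by (1 + 0.0853)^(56/365) = 1.012638.
Growth of 1 CAD over T: (1 + 0.0194)^(56/365) = 1.0029523.
Forward (NZD per CAD) = 1.4795 × 1.012638 / 1.0029523 = 1.493788.

1.4938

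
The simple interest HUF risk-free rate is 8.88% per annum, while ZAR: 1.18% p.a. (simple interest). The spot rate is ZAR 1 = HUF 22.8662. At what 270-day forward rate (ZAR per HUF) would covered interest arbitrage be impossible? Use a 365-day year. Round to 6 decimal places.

T = 270/365 years.
HUF accumulates by 1 + 0.0888×270/365 = 1.0656877.
ZAR growth factor: 1 + 0.0118×270/365 = 1.0087288.
Forward (HUF per ZAR) = 22.8662 × 1.0656877 / 1.0087288 = 24.15736.
Invert for ZAR per HUF: 1 / 24.15736 = 0.041395.

0.041395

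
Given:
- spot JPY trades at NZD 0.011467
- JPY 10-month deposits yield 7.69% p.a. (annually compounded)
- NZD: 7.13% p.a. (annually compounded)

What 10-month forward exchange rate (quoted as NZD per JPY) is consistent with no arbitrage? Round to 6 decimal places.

T = 10/12 years.
Growth of 1 NZD over T: (1 + 0.0713)^(10/12) = 1.0590731.
JPY accumulates by (1 + 0.0769)^(10/12) = 1.0636845.
CIP: F = S · (grow NZD)/(grow JPY) = 0.011467 × 1.0590731/1.0636845 = 0.01141729 NZD per JPY.

0.011417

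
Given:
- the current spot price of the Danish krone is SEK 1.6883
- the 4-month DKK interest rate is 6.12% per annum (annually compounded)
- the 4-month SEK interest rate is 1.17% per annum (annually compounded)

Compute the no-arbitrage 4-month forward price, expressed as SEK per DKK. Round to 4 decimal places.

T = 4/12 years.
Growth of 1 SEK over T: (1 + 0.0117)^(4/12) = 1.0038849.
DKK growth factor: (1 + 0.0612)^(4/12) = 1.0199974.
So F = 1.6883 × 1.0038849 / 1.0199974 = 1.661631 (SEK/DKK).

1.6616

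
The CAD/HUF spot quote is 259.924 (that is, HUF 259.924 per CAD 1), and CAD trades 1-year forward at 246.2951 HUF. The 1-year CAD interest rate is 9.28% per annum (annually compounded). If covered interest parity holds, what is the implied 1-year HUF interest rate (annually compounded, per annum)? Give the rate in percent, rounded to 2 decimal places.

3.55%

T = 1 year.
By CIP, F/S equals the HUF-to-CAD growth ratio: 246.2951/259.924 = 0.9475658.
CAD growth factor: (1 + 0.0928)^1 = 1.092800.
That pins the HUF growth at 1.0354999.
Annualise: 1.0354999^(1/1) − 1 = 0.035500 = 3.55%.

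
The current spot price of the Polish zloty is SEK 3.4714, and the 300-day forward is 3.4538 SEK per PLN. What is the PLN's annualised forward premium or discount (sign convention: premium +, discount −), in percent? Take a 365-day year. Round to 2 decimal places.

-0.62%

T = 300/365 years.
(F − S)/S = (3.4538 − 3.4714)/3.4714 = -0.0050700.
×(1/T) gives -0.62% p.a.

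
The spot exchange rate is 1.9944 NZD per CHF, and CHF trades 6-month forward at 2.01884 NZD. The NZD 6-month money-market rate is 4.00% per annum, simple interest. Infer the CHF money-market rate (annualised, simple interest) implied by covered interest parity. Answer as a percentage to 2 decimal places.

T = 6/12 years.
F/S = 2.01884/1.9944 = 1.0122543 = (growth of NZD) / (growth of CHF).
NZD growth factor: 1 + 0.0400×6/12 = 1.020000.
Hence g_CHF = 1.0076519.
(1.0076519 − 1)/T = 0.015304, i.e. 1.53%.

1.53%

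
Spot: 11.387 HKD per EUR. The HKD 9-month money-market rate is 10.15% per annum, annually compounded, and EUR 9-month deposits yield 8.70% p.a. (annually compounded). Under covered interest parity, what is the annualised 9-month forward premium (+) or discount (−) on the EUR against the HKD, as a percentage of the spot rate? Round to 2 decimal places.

+1.33%

T = 9/12 years.
F = S · g_HKD/g_EUR = 11.387 × 1.0751978/1.0645649 = 11.500734.
(F − S)/S ÷ T = (11.500734 − 11.387)/11.387/(9/12) = 0.013317 → 1.33%.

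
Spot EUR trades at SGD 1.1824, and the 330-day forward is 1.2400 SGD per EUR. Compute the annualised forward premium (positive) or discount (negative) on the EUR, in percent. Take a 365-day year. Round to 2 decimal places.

T = 330/365 years.
(F − S)/S = (1.2400 − 1.1824)/1.1824 = 0.0487145.
Annualise by dividing by T: 0.0487145 / (330/365) = 0.053881 → 5.39%.

+5.39%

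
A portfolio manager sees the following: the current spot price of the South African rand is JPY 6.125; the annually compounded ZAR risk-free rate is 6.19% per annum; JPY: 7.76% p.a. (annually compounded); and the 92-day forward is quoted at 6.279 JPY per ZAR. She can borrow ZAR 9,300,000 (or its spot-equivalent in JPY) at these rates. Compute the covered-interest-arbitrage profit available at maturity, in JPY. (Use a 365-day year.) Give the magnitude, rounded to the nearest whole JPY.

JPY 1,239,714

T = 92/365 years.
Route A — deposit ZAR, sell forward: 9,300,000 × 1.0152535148 × 6.279 = JPY 59,285,424.42.
Route B — convert at spot, deposit JPY: 9,300,000 × 6.125 × 1.0190162024 = JPY 58,045,710.43.
The quoted forward overvalues ZAR, so borrow JPY, buy ZAR at spot, deposit the ZAR at 6.19%, and sell the proceeds forward at 6.279.
Arbitrage profit = |59,285,424.42 − 58,045,710.43| = JPY 1,239,714.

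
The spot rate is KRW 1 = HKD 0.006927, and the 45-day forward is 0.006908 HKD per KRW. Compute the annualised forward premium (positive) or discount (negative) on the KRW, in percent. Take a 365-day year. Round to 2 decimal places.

-2.22%

T = 45/365 years.
(F − S)/S = (0.006908 − 0.006927)/0.006927 = -0.0027429.
×(1/T) gives -2.22% p.a.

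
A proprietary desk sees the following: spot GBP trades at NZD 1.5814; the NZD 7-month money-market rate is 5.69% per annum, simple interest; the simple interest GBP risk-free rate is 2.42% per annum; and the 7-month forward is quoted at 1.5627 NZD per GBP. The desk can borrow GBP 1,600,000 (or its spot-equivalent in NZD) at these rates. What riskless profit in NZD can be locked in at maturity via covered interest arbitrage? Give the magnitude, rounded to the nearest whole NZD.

T = 7/12 years.
Keep in GBP, deliver into the forward: 1,600,000·1.014116667·1.5627 = NZD 2,535,616.18.
Swap to NZD now, deposit: 1,600,000·1.5814·1.033191667 = NZD 2,614,222.88.
The quoted forward undervalues GBP, so borrow GBP, convert to NZD at spot, deposit the NZD at 5.69%, and buy GBP forward at 1.5627 to cover the loan.
Arbitrage profit = |2,535,616.18 − 2,614,222.88| = NZD 78,607.

NZD 78,607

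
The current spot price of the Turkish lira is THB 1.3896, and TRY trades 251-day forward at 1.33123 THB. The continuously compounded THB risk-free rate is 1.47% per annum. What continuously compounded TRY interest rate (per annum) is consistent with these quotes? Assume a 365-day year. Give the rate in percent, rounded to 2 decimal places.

T = 251/365 years.
CIP gives F = S · g_THB/g_TRY, so g_THB/g_TRY = 1.33123/1.3896 = 0.9579951.
The THB side grows by e^(0.0147×251/365) = 1.010160.
Hence g_TRY = 1.0544522.
r = ln(1.0544522)/(251/365) = 0.077103 → 7.71%.

7.71%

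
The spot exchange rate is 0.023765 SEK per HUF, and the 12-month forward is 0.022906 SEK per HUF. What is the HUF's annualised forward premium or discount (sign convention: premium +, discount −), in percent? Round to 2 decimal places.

T = 1 year.
(F − S)/S = (0.022906 − 0.023765)/0.023765 = -0.0361456.
Per annum: -0.0361456 / 1 = -0.036146 = -3.61%.

-3.61%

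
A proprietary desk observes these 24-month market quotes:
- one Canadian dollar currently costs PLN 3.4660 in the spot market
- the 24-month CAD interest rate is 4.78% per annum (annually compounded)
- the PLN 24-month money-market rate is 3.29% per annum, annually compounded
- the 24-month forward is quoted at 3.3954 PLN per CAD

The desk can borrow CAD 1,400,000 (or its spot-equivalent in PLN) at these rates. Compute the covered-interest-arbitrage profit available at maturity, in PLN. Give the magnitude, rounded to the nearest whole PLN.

PLN 41,921

T = 2 years.
Keep in CAD, deliver into the forward: 1,400,000·1.09788484·3.3954 = PLN 5,218,861.46.
Swap to PLN now, deposit: 1,400,000·3.4660·1.06688241 = PLN 5,176,940.21.
The quoted forward overvalues CAD, so borrow PLN, buy CAD at spot, deposit the CAD at 4.78%, and sell the proceeds forward at 3.3954.
The gap between the two covered legs is PLN 41,921.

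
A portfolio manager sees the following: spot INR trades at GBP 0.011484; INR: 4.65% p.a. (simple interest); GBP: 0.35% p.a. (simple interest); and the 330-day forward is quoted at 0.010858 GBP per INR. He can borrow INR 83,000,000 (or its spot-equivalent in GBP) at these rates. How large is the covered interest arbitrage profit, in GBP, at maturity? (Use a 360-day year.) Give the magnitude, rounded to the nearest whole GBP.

T = 330/360 years.
Route A — deposit INR, sell forward: 83,000,000 × 1.042625 × 0.010858 = GBP 939,628.25.
Route B — convert at spot, deposit GBP: 83,000,000 × 0.011484 × 1.00320833 = GBP 956,230.09.
The quoted forward undervalues INR, so borrow INR, convert to GBP at spot, deposit the GBP at 0.35%, and buy INR forward at 0.010858 to cover the loan.
Profit = 956,230.09 − 939,628.25 = GBP 16,602.

GBP 16,602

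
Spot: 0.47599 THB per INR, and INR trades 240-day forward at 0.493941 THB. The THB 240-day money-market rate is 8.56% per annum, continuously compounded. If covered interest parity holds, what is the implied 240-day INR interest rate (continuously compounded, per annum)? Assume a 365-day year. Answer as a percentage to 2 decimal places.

2.93%

T = 240/365 years.
F/S = 0.493941/0.47599 = 1.0377130 = (growth of THB) / (growth of INR).
The THB side grows by e^(0.0856×240/365) = 1.0578991.
So the INR growth factor = 1.0194525.
r = ln(1.0194525)/(240/365) = 0.029300 → 2.93%.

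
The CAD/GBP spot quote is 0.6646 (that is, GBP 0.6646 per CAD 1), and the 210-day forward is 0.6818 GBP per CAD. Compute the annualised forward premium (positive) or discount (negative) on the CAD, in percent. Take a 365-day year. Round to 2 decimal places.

+4.50%

T = 210/365 years.
(F − S)/S = (0.6818 − 0.6646)/0.6646 = 0.0258802.
×(1/T) gives 4.50% p.a.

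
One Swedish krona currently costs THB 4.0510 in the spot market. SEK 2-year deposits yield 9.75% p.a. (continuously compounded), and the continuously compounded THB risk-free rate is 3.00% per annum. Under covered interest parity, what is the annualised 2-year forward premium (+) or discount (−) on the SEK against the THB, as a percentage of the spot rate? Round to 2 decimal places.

T = 2 years.
F = S · g_THB/g_SEK = 4.051 × 1.0618365/1.215311 = 3.5394230.
Annualised premium = (F − S)/S × (1/T) = (3.5394230 − 4.051)/4.051 ÷ 2 = -6.31%.

-6.31%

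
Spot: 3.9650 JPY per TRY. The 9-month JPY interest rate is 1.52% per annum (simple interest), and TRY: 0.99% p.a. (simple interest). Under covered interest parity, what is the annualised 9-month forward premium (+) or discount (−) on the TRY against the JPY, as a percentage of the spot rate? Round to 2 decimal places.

+0.53%

T = 9/12 years.
F = S · g_JPY/g_TRY = 3.965 × 1.011400/1.007425 = 3.9806447.
(F − S)/S ÷ T = (3.9806447 − 3.965)/3.965/(9/12) = 0.005261 → 0.53%.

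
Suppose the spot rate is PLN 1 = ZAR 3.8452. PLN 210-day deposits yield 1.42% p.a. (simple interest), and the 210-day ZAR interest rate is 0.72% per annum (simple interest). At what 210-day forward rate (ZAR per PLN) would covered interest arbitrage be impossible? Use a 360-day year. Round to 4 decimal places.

T = 210/360 years.
Growth of 1 ZAR over T: 1 + 0.0072×210/360 = 1.004200.
PLN growth factor: 1 + 0.0142×210/360 = 1.0082833.
So F = 3.8452 × 1.004200 / 1.0082833 = 3.829628 (ZAR/PLN).

3.8296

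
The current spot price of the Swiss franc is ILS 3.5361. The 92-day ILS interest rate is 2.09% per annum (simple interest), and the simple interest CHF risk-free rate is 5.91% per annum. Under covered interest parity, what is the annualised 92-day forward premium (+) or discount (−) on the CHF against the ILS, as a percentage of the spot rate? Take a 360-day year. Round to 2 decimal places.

T = 92/360 years.
F = S · g_ILS/g_CHF = 3.5361 × 1.0053411/1.0151033 = 3.5020935.
(F − S)/S ÷ T = (3.5020935 − 3.5361)/3.5361/(92/360) = -0.037632 → -3.76%.

-3.76%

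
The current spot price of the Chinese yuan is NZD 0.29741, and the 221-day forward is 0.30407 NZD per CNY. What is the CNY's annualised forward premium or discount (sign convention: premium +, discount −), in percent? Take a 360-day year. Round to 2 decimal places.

T = 221/360 years.
(F − S)/S = (0.30407 − 0.29741)/0.29741 = 0.0223933.
×(1/T) gives 3.65% p.a.

+3.65%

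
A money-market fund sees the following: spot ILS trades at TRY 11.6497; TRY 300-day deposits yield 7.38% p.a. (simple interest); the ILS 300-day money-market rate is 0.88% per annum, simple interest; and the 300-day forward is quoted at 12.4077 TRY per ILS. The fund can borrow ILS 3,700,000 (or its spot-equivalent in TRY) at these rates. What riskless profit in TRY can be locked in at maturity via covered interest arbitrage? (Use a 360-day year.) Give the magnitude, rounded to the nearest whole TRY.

T = 300/360 years.
Route A — deposit ILS, sell forward: 3,700,000 × 1.0073333333 × 12.4077 = TRY 46,245,152.26.
Route B — convert at spot, deposit TRY: 3,700,000 × 11.6497 × 1.061500 = TRY 45,754,779.24.
The quoted forward overvalues ILS, so borrow TRY, buy ILS at spot, deposit the ILS at 0.88%, and sell the proceeds forward at 12.4077.
Profit = 46,245,152.26 − 45,754,779.24 = TRY 490,373.

TRY 490,373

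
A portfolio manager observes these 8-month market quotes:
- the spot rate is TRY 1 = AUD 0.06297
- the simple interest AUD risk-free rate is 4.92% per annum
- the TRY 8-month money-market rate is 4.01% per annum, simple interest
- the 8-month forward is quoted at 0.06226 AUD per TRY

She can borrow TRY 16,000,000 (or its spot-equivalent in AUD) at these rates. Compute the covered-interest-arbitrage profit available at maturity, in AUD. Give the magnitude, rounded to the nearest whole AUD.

AUD 17,776

T = 8/12 years.
Keep in TRY, deliver into the forward: 16,000,000·1.026733333·0.06226 = AUD 1,022,790.68.
Swap to AUD now, deposit: 16,000,000·0.06297·1.032800 = AUD 1,040,566.66.
The quoted forward undervalues TRY, so borrow TRY, convert to AUD at spot, deposit the AUD at 4.92%, and buy TRY forward at 0.06226 to cover the loan.
The gap between the two covered legs is AUD 17,776.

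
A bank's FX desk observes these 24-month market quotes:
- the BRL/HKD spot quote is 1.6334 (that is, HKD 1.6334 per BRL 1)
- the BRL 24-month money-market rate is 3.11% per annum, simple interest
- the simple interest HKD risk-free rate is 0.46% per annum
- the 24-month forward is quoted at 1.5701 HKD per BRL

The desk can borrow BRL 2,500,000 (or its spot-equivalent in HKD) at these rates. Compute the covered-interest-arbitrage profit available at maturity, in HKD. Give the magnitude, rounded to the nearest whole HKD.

HKD 48,332

T = 2 years.
Route A — deposit BRL, sell forward: 2,500,000 × 1.062200 × 1.5701 = HKD 4,169,400.55.
Route B — convert at spot, deposit HKD: 2,500,000 × 1.6334 × 1.009200 = HKD 4,121,068.20.
The quoted forward overvalues BRL, so borrow HKD, buy BRL at spot, deposit the BRL at 3.11%, and sell the proceeds forward at 1.5701.
Arbitrage profit = |4,169,400.55 − 4,121,068.20| = HKD 48,332.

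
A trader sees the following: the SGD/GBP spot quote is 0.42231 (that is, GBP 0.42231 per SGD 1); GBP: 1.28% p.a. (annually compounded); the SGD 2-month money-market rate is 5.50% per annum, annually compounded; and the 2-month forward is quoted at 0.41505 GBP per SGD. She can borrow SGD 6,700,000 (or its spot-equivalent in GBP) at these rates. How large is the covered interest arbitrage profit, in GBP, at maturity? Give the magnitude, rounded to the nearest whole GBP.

GBP 29,721

T = 2/12 years.
Invest the SGD and cover forward: 6,700,000 × 1.008963394 × 0.41505 = GBP 2,805,760.72.
Convert at spot and invest in GBP: 6,700,000 × 0.42231 × 1.002122044 = GBP 2,835,481.27.
The quoted forward undervalues SGD, so borrow SGD, convert to GBP at spot, deposit the GBP at 1.28%, and buy SGD forward at 0.41505 to cover the loan.
Arbitrage profit = |2,805,760.72 − 2,835,481.27| = GBP 29,721.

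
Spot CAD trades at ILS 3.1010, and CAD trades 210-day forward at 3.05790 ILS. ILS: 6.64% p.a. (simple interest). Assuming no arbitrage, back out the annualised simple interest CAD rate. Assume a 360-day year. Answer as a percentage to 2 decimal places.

9.15%

T = 210/360 years.
CIP gives F = S · g_ILS/g_CAD, so g_ILS/g_CAD = 3.0579/3.101 = 0.9861013.
ILS growth factor: 1 + 0.0664×210/360 = 1.0387333.
Hence g_CAD = 1.0533738.
(1.0533738 − 1)/T = 0.091498, i.e. 9.15%.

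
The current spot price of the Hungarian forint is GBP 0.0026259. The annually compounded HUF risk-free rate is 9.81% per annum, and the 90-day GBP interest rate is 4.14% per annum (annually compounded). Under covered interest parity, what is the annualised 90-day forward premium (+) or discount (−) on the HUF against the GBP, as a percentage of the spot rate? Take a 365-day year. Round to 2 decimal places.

-5.27%

T = 90/365 years.
No-arbitrage forward: 0.0026259 × 1.0100528 / 1.0233432 = 0.0025917968 GBP/HUF.
(F − S)/S ÷ T = (0.0025917968 − 0.0026259)/0.0026259/(90/365) = -0.052670 → -5.27%.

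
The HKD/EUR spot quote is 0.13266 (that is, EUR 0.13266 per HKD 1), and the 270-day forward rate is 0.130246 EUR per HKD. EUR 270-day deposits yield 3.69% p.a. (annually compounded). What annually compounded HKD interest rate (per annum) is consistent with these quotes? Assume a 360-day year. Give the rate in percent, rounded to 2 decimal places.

T = 270/360 years.
CIP gives F = S · g_EUR/g_HKD, so g_EUR/g_HKD = 0.130246/0.13266 = 0.9818031.
The EUR side grows by (1 + 0.0369)^(270/360) = 1.0275493.
That pins the HKD growth at 1.0465941.
r = 1.0465941^(360/270) − 1 = 0.062603 → 6.26%.

6.26%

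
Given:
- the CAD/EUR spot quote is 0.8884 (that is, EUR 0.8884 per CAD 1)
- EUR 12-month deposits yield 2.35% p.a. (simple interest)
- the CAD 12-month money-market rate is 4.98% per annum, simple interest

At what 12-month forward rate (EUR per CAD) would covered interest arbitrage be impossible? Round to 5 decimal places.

0.86614

T = 1 year.
Growth of 1 EUR over T: 1 + 0.0235×1 = 1.023500.
Growth of 1 CAD over T: 1 + 0.0498×1 = 1.049800.
Forward (EUR per CAD) = 0.8884 × 1.023500 / 1.049800 = 0.8661435.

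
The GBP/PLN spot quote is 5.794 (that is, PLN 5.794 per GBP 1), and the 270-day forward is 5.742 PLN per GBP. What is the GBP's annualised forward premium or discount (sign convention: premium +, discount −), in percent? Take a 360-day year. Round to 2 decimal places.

T = 270/360 years.
Period premium: (5.742 − 5.794)/5.794 = -0.0089748.
×(1/T) gives -1.20% p.a.

-1.20%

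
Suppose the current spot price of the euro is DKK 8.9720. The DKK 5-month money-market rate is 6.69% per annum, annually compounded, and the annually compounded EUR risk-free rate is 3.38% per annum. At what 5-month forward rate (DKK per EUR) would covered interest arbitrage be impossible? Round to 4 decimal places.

T = 5/12 years.
DKK accumulates by (1 + 0.0669)^(5/12) = 1.0273495.
EUR accumulates by (1 + 0.0338)^(5/12) = 1.0139469.
Forward (DKK per EUR) = 8.972 × 1.0273495 / 1.0139469 = 9.090594.

9.0906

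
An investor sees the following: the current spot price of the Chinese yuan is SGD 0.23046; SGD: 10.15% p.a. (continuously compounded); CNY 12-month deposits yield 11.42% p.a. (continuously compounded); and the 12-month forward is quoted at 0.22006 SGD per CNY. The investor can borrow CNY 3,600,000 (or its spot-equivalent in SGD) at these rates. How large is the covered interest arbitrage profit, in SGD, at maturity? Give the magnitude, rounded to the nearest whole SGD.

T = 1 year.
Keep in CNY, deliver into the forward: 3,600,000·1.1209763·0.22006 = SGD 888,055.36.
Swap to SGD now, deposit: 3,600,000·0.23046·1.10682992 = SGD 918,288.08.
The quoted forward undervalues CNY, so borrow CNY, convert to SGD at spot, deposit the SGD at 10.15%, and buy CNY forward at 0.22006 to cover the loan.
Arbitrage profit = |888,055.36 − 918,288.08| = SGD 30,233.

SGD 30,233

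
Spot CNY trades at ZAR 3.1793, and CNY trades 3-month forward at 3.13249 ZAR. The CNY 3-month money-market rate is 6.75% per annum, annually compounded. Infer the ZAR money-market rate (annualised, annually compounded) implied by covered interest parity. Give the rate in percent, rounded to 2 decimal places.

T = 3/12 years.
CIP gives F = S · g_ZAR/g_CNY, so g_ZAR/g_CNY = 3.13249/3.1793 = 0.9852766.
CNY growth factor: (1 + 0.0675)^(3/12) = 1.0164639.
Hence g_ZAR = 1.0014981.
r = 1.0014981^(12/3) − 1 = 0.006006 → 0.60%.

0.60%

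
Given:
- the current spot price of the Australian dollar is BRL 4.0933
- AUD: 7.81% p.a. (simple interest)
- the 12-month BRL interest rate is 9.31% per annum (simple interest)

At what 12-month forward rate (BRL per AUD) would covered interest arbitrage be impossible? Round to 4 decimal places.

4.1503

T = 1 year.
Growth of 1 BRL over T: 1 + 0.0931×1 = 1.093100.
AUD accumulates by 1 + 0.0781×1 = 1.078100.
Forward (BRL per AUD) = 4.0933 × 1.093100 / 1.078100 = 4.150252.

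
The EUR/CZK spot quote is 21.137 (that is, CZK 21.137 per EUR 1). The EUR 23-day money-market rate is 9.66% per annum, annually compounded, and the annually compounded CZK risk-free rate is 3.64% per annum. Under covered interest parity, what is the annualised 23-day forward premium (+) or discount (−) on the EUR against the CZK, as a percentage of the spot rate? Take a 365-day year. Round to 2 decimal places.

-5.64%

T = 23/365 years.
No-arbitrage forward: 21.137 × 1.0022555 / 1.0058277 = 21.061932 CZK/EUR.
Annualised premium = (F − S)/S × (1/T) = (21.061932 − 21.137)/21.137 ÷ (23/365) = -5.64%.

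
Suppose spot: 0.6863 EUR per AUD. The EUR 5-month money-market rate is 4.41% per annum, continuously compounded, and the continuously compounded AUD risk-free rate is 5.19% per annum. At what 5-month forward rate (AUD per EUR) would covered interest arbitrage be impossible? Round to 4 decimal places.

1.4618

T = 5/12 years.
EUR growth factor: e^(0.0441×5/12) = 1.0185449.
Growth of 1 AUD over T: e^(0.0519×5/12) = 1.0218605.
Forward (EUR per AUD) = 0.6863 × 1.0185449 / 1.0218605 = 0.6840732.
Quoted the other way: 1/0.6840732 = 1.4618 AUD per EUR.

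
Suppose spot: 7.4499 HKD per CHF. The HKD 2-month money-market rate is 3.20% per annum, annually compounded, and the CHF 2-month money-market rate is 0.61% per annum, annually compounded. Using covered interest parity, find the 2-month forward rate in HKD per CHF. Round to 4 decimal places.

T = 2/12 years.
HKD growth factor: (1 + 0.0320)^(2/12) = 1.0052636.
CHF accumulates by (1 + 0.0061)^(2/12) = 1.0010141.
So F = 7.4499 × 1.0052636 / 1.0010141 = 7.481526 (HKD/CHF).

7.4815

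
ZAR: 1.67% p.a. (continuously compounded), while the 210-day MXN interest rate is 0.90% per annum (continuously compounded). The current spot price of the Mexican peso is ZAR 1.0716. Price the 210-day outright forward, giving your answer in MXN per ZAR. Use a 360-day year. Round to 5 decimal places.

T = 210/360 years.
Growth of 1 ZAR over T: e^(0.0167×210/360) = 1.0097893.
MXN growth factor: e^(0.0090×210/360) = 1.0052638.
So F = 1.0716 × 1.0097893 / 1.0052638 = 1.076424 (ZAR/MXN).
Quoted the other way: 1/1.076424 = 0.92900 MXN per ZAR.

0.92900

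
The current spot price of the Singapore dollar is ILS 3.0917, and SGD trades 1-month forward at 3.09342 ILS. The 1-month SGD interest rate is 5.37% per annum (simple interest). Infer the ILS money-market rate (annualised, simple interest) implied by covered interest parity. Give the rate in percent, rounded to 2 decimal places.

6.04%

T = 1/12 years.
By CIP, F/S equals the ILS-to-SGD growth ratio: 3.09342/3.0917 = 1.0005563.
The SGD side grows by 1 + 0.0537×1/12 = 1.004475.
Hence g_ILS = 1.0050338.
r = (1.0050338 − 1)/(1/12) = 0.060406 → 6.04%.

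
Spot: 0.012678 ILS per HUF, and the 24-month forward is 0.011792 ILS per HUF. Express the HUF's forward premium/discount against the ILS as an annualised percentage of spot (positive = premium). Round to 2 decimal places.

-3.49%

T = 2 years.
(F − S)/S = (0.011792 − 0.012678)/0.012678 = -0.0698848.
Per annum: -0.0698848 / 2 = -0.034942 = -3.49%.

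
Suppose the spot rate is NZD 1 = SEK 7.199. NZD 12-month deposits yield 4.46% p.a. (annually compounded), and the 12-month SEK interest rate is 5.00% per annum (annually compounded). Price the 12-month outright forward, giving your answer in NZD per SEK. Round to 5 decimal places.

0.13819

T = 1 year.
SEK growth factor: (1 + 0.0500)^1 = 1.050000.
NZD growth factor: (1 + 0.0446)^1 = 1.044600.
So F = 7.199 × 1.050000 / 1.044600 = 7.236215 (SEK/NZD).
Quoted the other way: 1/7.236215 = 0.13819 NZD per SEK.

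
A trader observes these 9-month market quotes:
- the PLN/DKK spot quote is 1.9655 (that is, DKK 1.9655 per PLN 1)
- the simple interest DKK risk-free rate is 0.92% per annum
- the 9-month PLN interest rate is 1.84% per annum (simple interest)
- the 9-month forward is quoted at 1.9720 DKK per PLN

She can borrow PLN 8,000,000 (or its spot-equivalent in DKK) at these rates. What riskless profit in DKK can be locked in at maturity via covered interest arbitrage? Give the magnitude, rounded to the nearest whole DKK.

DKK 161,213

T = 9/12 years.
Invest the PLN and cover forward: 8,000,000 × 1.013800 × 1.9720 = DKK 15,993,708.80.
Convert at spot and invest in DKK: 8,000,000 × 1.9655 × 1.006900 = DKK 15,832,495.60.
The quoted forward overvalues PLN, so borrow DKK, buy PLN at spot, deposit the PLN at 1.84%, and sell the proceeds forward at 1.9720.
Arbitrage profit = |15,993,708.80 − 15,832,495.60| = DKK 161,213.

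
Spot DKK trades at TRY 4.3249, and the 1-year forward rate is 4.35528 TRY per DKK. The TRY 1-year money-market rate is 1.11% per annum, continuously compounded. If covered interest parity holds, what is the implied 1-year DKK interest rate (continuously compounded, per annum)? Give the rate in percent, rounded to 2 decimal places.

0.41%

T = 1 year.
CIP gives F = S · g_TRY/g_DKK, so g_TRY/g_DKK = 4.35528/4.3249 = 1.0070244.
TRY growth factor: e^(0.0111×1) = 1.0111618.
That pins the DKK growth at 1.0041085.
Take logs: ln 1.0041085 / 1 = 0.004100, so 0.41%.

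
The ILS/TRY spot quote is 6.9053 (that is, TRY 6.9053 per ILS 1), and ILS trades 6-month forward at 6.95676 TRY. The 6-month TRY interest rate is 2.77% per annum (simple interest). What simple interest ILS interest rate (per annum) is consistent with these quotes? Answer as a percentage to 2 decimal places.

T = 6/12 years.
By CIP, F/S equals the TRY-to-ILS growth ratio: 6.95676/6.9053 = 1.0074522.
TRY growth factor: 1 + 0.0277×6/12 = 1.013850.
That pins the ILS growth at 1.0063505.
r = (1.0063505 − 1)/(6/12) = 0.012701 → 1.27%.

1.27%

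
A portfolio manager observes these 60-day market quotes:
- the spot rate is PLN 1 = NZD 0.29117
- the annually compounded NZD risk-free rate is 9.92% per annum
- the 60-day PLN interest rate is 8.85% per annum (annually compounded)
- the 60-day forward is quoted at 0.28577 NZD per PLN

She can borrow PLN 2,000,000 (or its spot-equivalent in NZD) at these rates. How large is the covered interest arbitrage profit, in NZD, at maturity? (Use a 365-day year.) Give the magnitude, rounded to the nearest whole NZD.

NZD 11,902

T = 60/365 years.
Route A — deposit PLN, sell forward: 2,000,000 × 1.01403744 × 0.28577 = NZD 579,562.96.
Route B — convert at spot, deposit NZD: 2,000,000 × 0.29117 × 1.01566933 = NZD 591,464.88.
The quoted forward undervalues PLN, so borrow PLN, convert to NZD at spot, deposit the NZD at 9.92%, and buy PLN forward at 0.28577 to cover the loan.
Profit = 591,464.88 − 579,562.96 = NZD 11,902.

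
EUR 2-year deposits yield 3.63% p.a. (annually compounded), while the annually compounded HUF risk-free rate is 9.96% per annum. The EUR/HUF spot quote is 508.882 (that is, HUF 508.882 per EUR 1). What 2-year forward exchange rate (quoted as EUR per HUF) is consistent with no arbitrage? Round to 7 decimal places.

0.0017454

T = 2 years.
HUF growth factor: (1 + 0.0996)^2 = 1.2091202.
EUR accumulates by (1 + 0.0363)^2 = 1.0739177.
Forward (HUF per EUR) = 508.882 × 1.2091202 / 1.0739177 = 572.9485.
Invert for EUR per HUF: 1 / 572.9485 = 0.0017454.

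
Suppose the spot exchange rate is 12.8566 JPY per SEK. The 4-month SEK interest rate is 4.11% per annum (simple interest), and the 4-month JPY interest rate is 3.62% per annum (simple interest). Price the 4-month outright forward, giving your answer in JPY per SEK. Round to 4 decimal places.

T = 4/12 years.
Growth of 1 JPY over T: 1 + 0.0362×4/12 = 1.01206667.
SEK accumulates by 1 + 0.0411×4/12 = 1.013700.
Forward (JPY per SEK) = 12.8566 × 1.01206667 / 1.013700 = 12.835885.

12.8359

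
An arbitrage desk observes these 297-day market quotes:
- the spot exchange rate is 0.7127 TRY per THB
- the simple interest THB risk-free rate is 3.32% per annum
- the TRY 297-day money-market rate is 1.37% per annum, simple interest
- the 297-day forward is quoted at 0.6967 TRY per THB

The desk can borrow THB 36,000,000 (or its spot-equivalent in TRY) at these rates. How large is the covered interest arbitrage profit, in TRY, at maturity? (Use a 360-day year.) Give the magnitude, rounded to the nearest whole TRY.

T = 297/360 years.
Route A — deposit THB, sell forward: 36,000,000 × 1.027390 × 0.6967 = TRY 25,768,174.07.
Route B — convert at spot, deposit TRY: 36,000,000 × 0.7127 × 1.0113025 = TRY 25,947,190.50.
The quoted forward undervalues THB, so borrow THB, convert to TRY at spot, deposit the TRY at 1.37%, and buy THB forward at 0.6967 to cover the loan.
Arbitrage profit = |25,768,174.07 − 25,947,190.50| = TRY 179,016.

TRY 179,016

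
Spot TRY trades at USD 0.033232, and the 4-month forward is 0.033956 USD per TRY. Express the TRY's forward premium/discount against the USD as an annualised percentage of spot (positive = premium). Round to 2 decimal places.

+6.54%

T = 4/12 years.
Period premium: (0.033956 − 0.033232)/0.033232 = 0.0217862.
Per annum: 0.0217862 / (4/12) = 0.065359 = 6.54%.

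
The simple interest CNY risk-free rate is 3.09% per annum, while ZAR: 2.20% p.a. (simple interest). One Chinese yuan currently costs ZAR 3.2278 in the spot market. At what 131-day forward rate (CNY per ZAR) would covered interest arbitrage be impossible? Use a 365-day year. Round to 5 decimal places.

T = 131/365 years.
ZAR accumulates by 1 + 0.0220×131/365 = 1.0078959.
Growth of 1 CNY over T: 1 + 0.0309×131/365 = 1.0110901.
Forward (ZAR per CNY) = 3.2278 × 1.0078959 / 1.0110901 = 3.217603.
Invert for CNY per ZAR: 1 / 3.217603 = 0.31079.

0.31079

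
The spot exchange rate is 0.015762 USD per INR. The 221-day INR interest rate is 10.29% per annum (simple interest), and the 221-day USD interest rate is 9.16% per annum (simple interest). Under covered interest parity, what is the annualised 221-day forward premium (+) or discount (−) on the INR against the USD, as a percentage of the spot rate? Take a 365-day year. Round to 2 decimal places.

T = 221/365 years.
F = S · g_USD/g_INR = 0.015762 × 1.0554619/1.0623038 = 0.015660483.
Annualised premium = (F − S)/S × (1/T) = (0.015660483 − 0.015762)/0.015762 ÷ (221/365) = -1.06%.

-1.06%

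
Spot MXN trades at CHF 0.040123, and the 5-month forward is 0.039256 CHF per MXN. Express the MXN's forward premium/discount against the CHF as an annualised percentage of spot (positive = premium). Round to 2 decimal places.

-5.19%

T = 5/12 years.
(F − S)/S = (0.039256 − 0.040123)/0.040123 = -0.0216086.
×(1/T) gives -5.19% p.a.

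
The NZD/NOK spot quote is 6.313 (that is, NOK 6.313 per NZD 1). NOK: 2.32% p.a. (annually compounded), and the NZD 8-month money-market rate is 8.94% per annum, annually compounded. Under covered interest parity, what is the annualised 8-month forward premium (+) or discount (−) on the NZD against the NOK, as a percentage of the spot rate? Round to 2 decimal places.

-6.14%

T = 8/12 years.
No-arbitrage forward: 6.313 × 1.0154075 / 1.0587455 = 6.054588 NOK/NZD.
(F − S)/S ÷ T = (6.054588 − 6.313)/6.313/(8/12) = -0.061400 → -6.14%.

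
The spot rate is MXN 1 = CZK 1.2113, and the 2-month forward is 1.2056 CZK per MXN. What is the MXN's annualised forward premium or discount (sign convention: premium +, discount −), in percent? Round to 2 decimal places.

-2.82%

T = 2/12 years.
MXN trades forward at -0.47057% vs spot over the period.
Annualise by dividing by T: -0.0047057 / (2/12) = -0.028234 → -2.82%.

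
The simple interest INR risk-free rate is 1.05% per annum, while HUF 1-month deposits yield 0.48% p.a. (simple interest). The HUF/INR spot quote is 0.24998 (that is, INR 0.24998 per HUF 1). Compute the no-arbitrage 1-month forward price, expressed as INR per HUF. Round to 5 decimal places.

T = 1/12 years.
Growth of 1 INR over T: 1 + 0.0105×1/12 = 1.000875.
HUF accumulates by 1 + 0.0048×1/12 = 1.000400.
Forward (INR per HUF) = 0.24998 × 1.000875 / 1.000400 = 0.2500987.

0.25010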